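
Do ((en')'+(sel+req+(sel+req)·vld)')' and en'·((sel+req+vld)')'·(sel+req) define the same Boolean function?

E1: ((en')'+(sel+req+(sel+req)·vld)')'
    = ((en')'+(sel+req)')'   [absorption]
    = en'·(sel+req)   [De Morgan]
E2: en'·((sel+req+vld)')'·(sel+req)
    = en'·(sel+req+vld)·(sel+req)   [double negation]
    = en'·(sel+req)   [absorption]
Both reduce to en'·(sel+req), so they are equivalent.

Yes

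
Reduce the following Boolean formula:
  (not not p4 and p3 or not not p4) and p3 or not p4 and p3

(not not p4 and p3 or not not p4) and p3 or not p4 and p3
= not not p4 and p3 or not p4 and p3   — absorption
= p4 and p3 or not p4 and p3   — double negation
= p3   — distribution

p3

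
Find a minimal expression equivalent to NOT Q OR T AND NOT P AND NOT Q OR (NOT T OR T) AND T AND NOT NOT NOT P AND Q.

NOT Q OR T AND NOT P AND NOT Q OR (NOT T OR T) AND T AND NOT NOT NOT P AND Q
= NOT Q OR T AND NOT P AND NOT Q OR (NOT T OR T) AND T AND NOT P AND Q   [double negation]
= NOT Q OR T AND NOT P AND NOT Q OR T AND NOT P AND Q   [complement / identity]
= NOT Q OR T AND NOT P   [distribution]

NOT Q OR T AND NOT P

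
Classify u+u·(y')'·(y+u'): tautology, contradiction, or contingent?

contingent

u+u·(y')'·(y+u')
= u+u·y·(y+u')   — double negation
= u+u·y   — absorption
= u   — absorption
This depends on u, so it is not a constant.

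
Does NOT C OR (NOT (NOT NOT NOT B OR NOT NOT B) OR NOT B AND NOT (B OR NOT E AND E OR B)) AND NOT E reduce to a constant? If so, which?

no

NOT C OR (NOT (NOT NOT NOT B OR NOT NOT B) OR NOT B AND NOT (B OR NOT E AND E OR B)) AND NOT E
= NOT C OR (NOT (NOT NOT NOT B OR NOT NOT B) OR NOT B AND NOT (B OR B)) AND NOT E   (complement / identity)
= NOT C OR (NOT NOT B AND NOT B OR NOT B AND NOT (B OR B)) AND NOT E   (De Morgan)
= NOT C OR (NOT NOT B AND NOT B OR NOT B AND NOT B) AND NOT E   (idempotence)
= NOT C OR (B AND NOT B OR NOT B AND NOT B) AND NOT E   (double negation)
= NOT C OR NOT B AND NOT E   (distribution)
This depends on B, C, E, so it is not a constant.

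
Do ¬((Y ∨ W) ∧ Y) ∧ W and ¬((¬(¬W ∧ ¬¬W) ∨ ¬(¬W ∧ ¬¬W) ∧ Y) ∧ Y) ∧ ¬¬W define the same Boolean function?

E1: ¬((Y ∨ W) ∧ Y) ∧ W
    = ¬Y ∧ W   (absorption)
E2: ¬((¬(¬W ∧ ¬¬W) ∨ ¬(¬W ∧ ¬¬W) ∧ Y) ∧ Y) ∧ ¬¬W
    = ¬(¬(¬W ∧ ¬¬W) ∧ Y) ∧ ¬¬W   (absorption)
    = ¬(¬(¬W ∧ ¬¬W) ∧ Y) ∧ W   (double negation)
    = ¬((W ∨ ¬W) ∧ Y) ∧ W   (De Morgan)
    = ¬Y ∧ W   (complement / identity)
Both reduce to ¬Y ∧ W, so they are equivalent.

Yes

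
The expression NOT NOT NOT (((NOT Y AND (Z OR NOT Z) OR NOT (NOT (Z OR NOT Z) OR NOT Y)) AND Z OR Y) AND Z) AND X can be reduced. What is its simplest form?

NOT NOT NOT (((NOT Y AND (Z OR NOT Z) OR NOT (NOT (Z OR NOT Z) OR NOT Y)) AND Z OR Y) AND Z) AND X
= NOT NOT NOT (((NOT Y AND (Z OR NOT Z) OR (Z OR NOT Z) AND Y) AND Z OR Y) AND Z) AND X   — De Morgan
= NOT NOT NOT (((Z OR NOT Z) AND Z OR Y) AND Z) AND X   — distribution
= NOT NOT NOT ((Z OR Y) AND Z) AND X   — complement / identity
= NOT NOT NOT Z AND X   — absorption
= NOT Z AND X   — double negation

NOT Z AND X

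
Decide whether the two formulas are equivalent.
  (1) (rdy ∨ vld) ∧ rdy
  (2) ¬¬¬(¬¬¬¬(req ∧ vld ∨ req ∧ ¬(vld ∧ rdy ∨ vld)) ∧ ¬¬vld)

No

E1: (rdy ∨ vld) ∧ rdy
    = rdy   — absorption
E2: ¬¬¬(¬¬¬¬(req ∧ vld ∨ req ∧ ¬(vld ∧ rdy ∨ vld)) ∧ ¬¬vld)
    = ¬¬¬(¬¬¬¬(req ∧ vld ∨ req ∧ ¬vld) ∧ ¬¬vld)   — absorption
    = ¬¬¬(¬¬¬¬req ∧ ¬¬vld)   — distribution
    = ¬¬¬(¬¬req ∧ ¬¬vld)   — double negation
    = ¬¬(¬req ∨ ¬vld)   — De Morgan
    = ¬req ∨ ¬vld   — double negation
These differ: at rdy=0, req=1, vld=0, E1 = 0 but E2 = 1.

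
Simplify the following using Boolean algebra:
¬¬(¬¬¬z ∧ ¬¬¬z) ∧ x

¬¬(¬¬¬z ∧ ¬¬¬z) ∧ x
= ¬(¬¬z ∨ ¬¬z) ∧ x   [De Morgan]
= ¬z ∧ ¬z ∧ x   [De Morgan]
= ¬z ∧ x   [idempotence]

¬z ∧ x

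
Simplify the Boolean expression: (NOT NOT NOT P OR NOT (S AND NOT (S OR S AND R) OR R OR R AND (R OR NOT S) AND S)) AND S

(NOT NOT NOT P OR NOT (S AND NOT (S OR S AND R) OR R OR R AND (R OR NOT S) AND S)) AND S
= (NOT NOT NOT P OR NOT (S AND NOT S OR R OR R AND (R OR NOT S) AND S)) AND S   (absorption)
= (NOT P OR NOT (S AND NOT S OR R OR R AND (R OR NOT S) AND S)) AND S   (double negation)
= (NOT P OR NOT (S AND NOT S OR R OR R AND S)) AND S   (absorption)
= (NOT P OR NOT (R OR R AND S)) AND S   (complement / identity)
= (NOT P OR NOT R) AND S   (absorption)

(NOT P OR NOT R) AND S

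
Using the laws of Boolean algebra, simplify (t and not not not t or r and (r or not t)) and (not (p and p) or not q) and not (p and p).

r and not p

(t and not not not t or r and (r or not t)) and (not (p and p) or not q) and not (p and p)
= (t and not not not t or r and (r or not t)) and not (p and p)
= (t and not t or r and (r or not t)) and not (p and p)
= (t and not t or r and (r or not t)) and not p
= (t and not t or r) and not p
= r and not p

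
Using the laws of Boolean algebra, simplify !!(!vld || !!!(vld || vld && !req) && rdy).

!!(!vld || !!!(vld || vld && !req) && rdy)
= !!(!vld || !!!vld && rdy)   [absorption]
= !!(!vld || !vld && rdy)   [double negation]
= !!!vld   [absorption]
= !vld   [double negation]

!vld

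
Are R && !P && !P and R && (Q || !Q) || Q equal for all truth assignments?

E1: R && !P && !P
    = R && !P   [idempotence]
E2: R && (Q || !Q) || Q
    = R || Q   [complement / identity]
These differ: at P=1, Q=1, R=1, E1 = 0 but E2 = 1.

No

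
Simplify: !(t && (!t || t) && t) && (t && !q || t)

false

!(t && (!t || t) && t) && (t && !q || t)
= !(t && t) && (t && !q || t)
= !(t && t) && t
= !t && t
= false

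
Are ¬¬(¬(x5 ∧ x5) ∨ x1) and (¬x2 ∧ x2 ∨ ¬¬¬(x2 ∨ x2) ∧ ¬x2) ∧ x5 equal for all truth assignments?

E1: ¬¬(¬(x5 ∧ x5) ∨ x1)
    = ¬(x5 ∧ x5) ∨ x1
    = ¬x5 ∨ x1
E2: (¬x2 ∧ x2 ∨ ¬¬¬(x2 ∨ x2) ∧ ¬x2) ∧ x5
    = (¬x2 ∧ x2 ∨ ¬(x2 ∨ x2) ∧ ¬x2) ∧ x5
    = (¬x2 ∧ x2 ∨ ¬x2 ∧ ¬x2) ∧ x5
    = ¬x2 ∧ x5
These differ: at x1=1, x2=1, x5=0, E1 = 1 but E2 = 0.

No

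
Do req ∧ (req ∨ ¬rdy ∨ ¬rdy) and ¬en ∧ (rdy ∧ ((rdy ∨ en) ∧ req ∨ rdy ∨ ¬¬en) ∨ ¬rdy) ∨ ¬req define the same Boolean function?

E1: req ∧ (req ∨ ¬rdy ∨ ¬rdy)
    = req ∧ (req ∨ ¬rdy)   [idempotence]
    = req   [absorption]
E2: ¬en ∧ (rdy ∧ ((rdy ∨ en) ∧ req ∨ rdy ∨ ¬¬en) ∨ ¬rdy) ∨ ¬req
    = ¬en ∧ (rdy ∧ ((rdy ∨ en) ∧ req ∨ rdy ∨ en) ∨ ¬rdy) ∨ ¬req   [double negation]
    = ¬en ∧ (rdy ∧ (rdy ∨ en) ∨ ¬rdy) ∨ ¬req   [absorption]
    = ¬en ∧ (rdy ∨ ¬rdy) ∨ ¬req   [absorption]
    = ¬en ∨ ¬req   [complement / identity]
These differ: at en=1, rdy=0, req=0, E1 = 0 but E2 = 1.

No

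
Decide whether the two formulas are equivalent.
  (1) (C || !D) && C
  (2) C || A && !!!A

E1: (C || !D) && C
    = C   (absorption)
E2: C || A && !!!A
    = C || A && !A   (double negation)
    = C   (complement / identity)
Both reduce to C, so they are equivalent.

Yes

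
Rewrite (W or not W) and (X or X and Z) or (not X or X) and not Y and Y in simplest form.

(W or not W) and (X or X and Z) or (not X or X) and not Y and Y
= (W or not W) and (X or X and Z) or not Y and Y   [complement / identity]
= (W or not W) and X or not Y and Y   [absorption]
= (W or not W) and X   [complement / identity]
= X   [complement / identity]

X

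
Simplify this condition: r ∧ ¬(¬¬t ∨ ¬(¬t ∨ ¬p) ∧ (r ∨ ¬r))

r ∧ ¬(¬¬t ∨ ¬(¬t ∨ ¬p) ∧ (r ∨ ¬r))
= r ∧ ¬(¬¬t ∨ ¬(¬t ∨ ¬p))   (complement / identity)
= r ∧ ¬t ∧ (¬t ∨ ¬p)   (De Morgan)
= r ∧ ¬t   (absorption)

r ∧ ¬t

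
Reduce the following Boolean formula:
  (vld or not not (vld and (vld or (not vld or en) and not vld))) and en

(vld or not not (vld and (vld or (not vld or en) and not vld))) and en
= (vld or not not (vld and (vld or not vld))) and en   (absorption)
= (vld or not not vld) and en   (complement / identity)
= (vld or vld) and en   (double negation)
= vld and en   (idempotence)

vld and en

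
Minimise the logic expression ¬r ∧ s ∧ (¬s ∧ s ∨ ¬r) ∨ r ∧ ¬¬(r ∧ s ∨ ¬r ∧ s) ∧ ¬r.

¬r ∧ s ∧ (¬s ∧ s ∨ ¬r) ∨ r ∧ ¬¬(r ∧ s ∨ ¬r ∧ s) ∧ ¬r
= ¬r ∧ s ∧ (¬s ∧ s ∨ ¬r) ∨ r ∧ ¬¬s ∧ ¬r   [distribution]
= ¬r ∧ s ∧ ¬r ∨ r ∧ ¬¬s ∧ ¬r   [complement / identity]
= ¬r ∧ s ∧ ¬r ∨ r ∧ s ∧ ¬r   [double negation]
= s ∧ ¬r   [distribution]

s ∧ ¬r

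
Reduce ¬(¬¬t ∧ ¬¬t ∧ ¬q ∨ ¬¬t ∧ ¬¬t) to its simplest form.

¬(¬¬t ∧ ¬¬t ∧ ¬q ∨ ¬¬t ∧ ¬¬t)
= ¬(¬¬t ∧ ¬¬t)
= ¬t ∨ ¬t
= ¬t

¬t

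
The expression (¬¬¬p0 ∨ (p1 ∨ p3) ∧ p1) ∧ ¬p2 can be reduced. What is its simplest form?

(¬p0 ∨ p1) ∧ ¬p2

(¬¬¬p0 ∨ (p1 ∨ p3) ∧ p1) ∧ ¬p2
= (¬¬¬p0 ∨ p1) ∧ ¬p2   [absorption]
= (¬p0 ∨ p1) ∧ ¬p2   [double negation]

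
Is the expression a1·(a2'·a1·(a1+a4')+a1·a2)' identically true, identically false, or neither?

identically false

a1·(a2'·a1·(a1+a4')+a1·a2)'
= a1·(a2'·a1+a1·a2)'   (absorption)
= a1·a1'   (distribution)
= 0   (complement)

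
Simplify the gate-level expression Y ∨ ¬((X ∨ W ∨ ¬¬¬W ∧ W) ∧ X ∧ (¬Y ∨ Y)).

Y ∨ ¬((X ∨ W ∨ ¬¬¬W ∧ W) ∧ X ∧ (¬Y ∨ Y))
= Y ∨ ¬((X ∨ W ∨ ¬W ∧ W) ∧ X ∧ (¬Y ∨ Y))   — double negation
= Y ∨ ¬((X ∨ W) ∧ X ∧ (¬Y ∨ Y))   — complement / identity
= Y ∨ ¬((X ∨ W) ∧ X)   — complement / identity
= Y ∨ ¬X   — absorption

Y ∨ ¬X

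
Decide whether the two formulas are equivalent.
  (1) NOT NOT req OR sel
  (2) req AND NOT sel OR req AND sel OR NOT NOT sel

Yes

E1: NOT NOT req OR sel
    = req OR sel   — double negation
E2: req AND NOT sel OR req AND sel OR NOT NOT sel
    = req OR NOT NOT sel   — distribution
    = req OR sel   — double negation
Both reduce to req OR sel, so they are equivalent.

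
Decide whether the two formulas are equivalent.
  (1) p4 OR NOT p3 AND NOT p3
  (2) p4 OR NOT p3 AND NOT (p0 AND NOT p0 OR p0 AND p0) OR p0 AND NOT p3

E1: p4 OR NOT p3 AND NOT p3
    = p4 OR NOT p3   — idempotence
E2: p4 OR NOT p3 AND NOT (p0 AND NOT p0 OR p0 AND p0) OR p0 AND NOT p3
    = p4 OR NOT p3 AND NOT p0 OR p0 AND NOT p3   — distribution
    = p4 OR NOT p3   — distribution
Both reduce to p4 OR NOT p3, so they are equivalent.

Yes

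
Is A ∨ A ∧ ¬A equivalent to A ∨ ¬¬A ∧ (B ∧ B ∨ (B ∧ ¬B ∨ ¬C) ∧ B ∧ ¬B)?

E1: A ∨ A ∧ ¬A
    = A   — complement / identity
E2: A ∨ ¬¬A ∧ (B ∧ B ∨ (B ∧ ¬B ∨ ¬C) ∧ B ∧ ¬B)
    = A ∨ ¬¬A ∧ (B ∧ B ∨ B ∧ ¬B)   — absorption
    = A ∨ A ∧ (B ∧ B ∨ B ∧ ¬B)   — double negation
    = A ∨ A ∧ B   — distribution
    = A   — absorption
Both reduce to A, so they are equivalent.

Yes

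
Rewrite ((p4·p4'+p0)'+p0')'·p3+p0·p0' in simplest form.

((p4·p4'+p0)'+p0')'·p3+p0·p0'
= (p0'+p0')'·p3+p0·p0'   (complement / identity)
= (p0'+p0')'·p3   (complement / identity)
= p0·p0·p3   (De Morgan)
= p0·p3   (idempotence)

p0·p3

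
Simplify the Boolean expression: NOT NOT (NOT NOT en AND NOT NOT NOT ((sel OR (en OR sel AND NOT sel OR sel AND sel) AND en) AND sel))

en AND NOT sel

NOT NOT (NOT NOT en AND NOT NOT NOT ((sel OR (en OR sel AND NOT sel OR sel AND sel) AND en) AND sel))
= NOT NOT (NOT NOT en AND NOT NOT NOT ((sel OR (en OR sel) AND en) AND sel))   (distribution)
= NOT NOT (NOT NOT en AND NOT NOT NOT ((sel OR en) AND sel))   (absorption)
= NOT NOT (NOT NOT en AND NOT NOT NOT sel)   (absorption)
= NOT (NOT en OR NOT NOT sel)   (De Morgan)
= en AND NOT sel   (De Morgan)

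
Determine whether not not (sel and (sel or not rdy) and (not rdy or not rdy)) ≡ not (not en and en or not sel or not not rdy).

E1: not not (sel and (sel or not rdy) and (not rdy or not rdy))
    = sel and (sel or not rdy) and (not rdy or not rdy)   (double negation)
    = sel and (sel or not rdy) and not rdy   (idempotence)
    = sel and not rdy   (absorption)
E2: not (not en and en or not sel or not not rdy)
    = not (not sel or not not rdy)   (complement / identity)
    = sel and not rdy   (De Morgan)
Both reduce to sel and not rdy, so they are equivalent.

Yes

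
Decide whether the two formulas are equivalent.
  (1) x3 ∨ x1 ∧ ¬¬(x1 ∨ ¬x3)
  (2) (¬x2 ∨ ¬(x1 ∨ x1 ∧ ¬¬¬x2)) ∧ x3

No

E1: x3 ∨ x1 ∧ ¬¬(x1 ∨ ¬x3)
    = x3 ∨ x1 ∧ (x1 ∨ ¬x3)   (double negation)
    = x3 ∨ x1   (absorption)
E2: (¬x2 ∨ ¬(x1 ∨ x1 ∧ ¬¬¬x2)) ∧ x3
    = (¬x2 ∨ ¬(x1 ∨ x1 ∧ ¬x2)) ∧ x3   (double negation)
    = (¬x2 ∨ ¬x1) ∧ x3   (absorption)
These differ: at x1=1, x2=0, x3=0, E1 = 1 but E2 = 0.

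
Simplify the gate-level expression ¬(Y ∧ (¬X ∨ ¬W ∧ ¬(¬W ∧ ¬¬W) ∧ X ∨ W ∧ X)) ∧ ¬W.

¬(Y ∧ (¬X ∨ ¬W ∧ ¬(¬W ∧ ¬¬W) ∧ X ∨ W ∧ X)) ∧ ¬W
= ¬(Y ∧ (¬X ∨ ¬W ∧ (W ∨ ¬W) ∧ X ∨ W ∧ X)) ∧ ¬W   — De Morgan
= ¬(Y ∧ (¬X ∨ ¬W ∧ X ∨ W ∧ X)) ∧ ¬W   — complement / identity
= ¬(Y ∧ (¬X ∨ X)) ∧ ¬W   — distribution
= ¬Y ∧ ¬W   — complement / identity

¬Y ∧ ¬W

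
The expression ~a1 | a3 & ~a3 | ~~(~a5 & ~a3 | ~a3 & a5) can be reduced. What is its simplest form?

~a1 | ~a3

~a1 | a3 & ~a3 | ~~(~a5 & ~a3 | ~a3 & a5)
= ~a1 | ~~(~a5 & ~a3 | ~a3 & a5)
= ~a1 | ~~~a3
= ~a1 | ~a3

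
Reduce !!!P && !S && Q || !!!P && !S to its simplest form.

!!!P && !S && Q || !!!P && !S
= !!!P && !S   — absorption
= !P && !S   — double negation

!P && !S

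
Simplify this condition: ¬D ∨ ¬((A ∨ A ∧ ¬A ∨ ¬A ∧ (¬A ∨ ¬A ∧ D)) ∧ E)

¬D ∨ ¬E

¬D ∨ ¬((A ∨ A ∧ ¬A ∨ ¬A ∧ (¬A ∨ ¬A ∧ D)) ∧ E)
= ¬D ∨ ¬((A ∨ A ∧ ¬A ∨ ¬A ∧ ¬A) ∧ E)   — absorption
= ¬D ∨ ¬((A ∨ ¬A) ∧ E)   — distribution
= ¬D ∨ ¬E   — complement / identity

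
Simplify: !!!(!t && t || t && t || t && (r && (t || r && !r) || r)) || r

!t || r

!!!(!t && t || t && t || t && (r && (t || r && !r) || r)) || r
= !!!(t || t && (r && (t || r && !r) || r)) || r   [distribution]
= !!!(t || t && (r && t || r)) || r   [complement / identity]
= !!!(t || t && r) || r   [absorption]
= !!!t || r   [absorption]
= !t || r   [double negation]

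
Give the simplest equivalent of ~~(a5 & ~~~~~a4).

~~(a5 & ~~~~~a4)
= ~~(a5 & ~~~a4)
= a5 & ~~~a4
= a5 & ~a4

a5 & ~a4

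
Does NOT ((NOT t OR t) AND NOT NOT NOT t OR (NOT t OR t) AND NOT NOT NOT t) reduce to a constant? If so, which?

NOT ((NOT t OR t) AND NOT NOT NOT t OR (NOT t OR t) AND NOT NOT NOT t)
= NOT ((NOT t OR t) AND NOT NOT NOT t)   (idempotence)
= NOT ((NOT t OR t) AND NOT t)   (double negation)
= NOT NOT t   (complement / identity)
= t   (double negation)
This depends on t, so it is not a constant.

no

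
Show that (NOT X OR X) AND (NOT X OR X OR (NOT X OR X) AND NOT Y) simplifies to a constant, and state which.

TRUE

(NOT X OR X) AND (NOT X OR X OR (NOT X OR X) AND NOT Y)
= (NOT X OR X) AND (NOT X OR X)   (absorption)
= NOT X OR X   (idempotence)
= TRUE   (complement)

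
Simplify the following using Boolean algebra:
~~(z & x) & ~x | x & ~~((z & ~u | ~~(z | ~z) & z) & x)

~~(z & x) & ~x | x & ~~((z & ~u | ~~(z | ~z) & z) & x)
= ~~(z & x) & ~x | x & ~~((z & ~u | (z | ~z) & z) & x)   (double negation)
= ~~(z & x) & ~x | x & ~~((z & ~u | z) & x)   (complement / identity)
= ~~(z & x) & ~x | x & ~~(z & x)   (absorption)
= ~~(z & x)   (distribution)
= z & x   (double negation)

z & x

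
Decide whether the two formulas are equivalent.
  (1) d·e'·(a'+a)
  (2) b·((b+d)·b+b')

E1: d·e'·(a'+a)
    = d·e'   [complement / identity]
E2: b·((b+d)·b+b')
    = b·(b+b')   [absorption]
    = b   [complement / identity]
These differ: at a=0, b=1, d=0, e=1, E1 = 0 but E2 = 1.

No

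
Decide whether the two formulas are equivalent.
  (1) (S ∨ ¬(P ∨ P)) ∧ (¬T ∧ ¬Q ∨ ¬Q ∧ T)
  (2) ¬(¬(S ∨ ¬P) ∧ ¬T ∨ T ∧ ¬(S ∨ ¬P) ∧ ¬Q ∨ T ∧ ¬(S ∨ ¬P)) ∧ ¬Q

Yes

E1: (S ∨ ¬(P ∨ P)) ∧ (¬T ∧ ¬Q ∨ ¬Q ∧ T)
    = (S ∨ ¬P) ∧ (¬T ∧ ¬Q ∨ ¬Q ∧ T)
    = (S ∨ ¬P) ∧ ¬Q
E2: ¬(¬(S ∨ ¬P) ∧ ¬T ∨ T ∧ ¬(S ∨ ¬P) ∧ ¬Q ∨ T ∧ ¬(S ∨ ¬P)) ∧ ¬Q
    = ¬(¬(S ∨ ¬P) ∧ ¬T ∨ T ∧ ¬(S ∨ ¬P)) ∧ ¬Q
    = ¬¬(S ∨ ¬P) ∧ ¬Q
    = (S ∨ ¬P) ∧ ¬Q
Both reduce to (S ∨ ¬P) ∧ ¬Q, so they are equivalent.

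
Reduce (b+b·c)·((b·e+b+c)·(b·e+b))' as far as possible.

(b+b·c)·((b·e+b+c)·(b·e+b))'
= (b+b·c)·(b·e+b)'   (absorption)
= (b+b·c)·b'   (absorption)
= b·b'   (absorption)
= 0   (complement)

0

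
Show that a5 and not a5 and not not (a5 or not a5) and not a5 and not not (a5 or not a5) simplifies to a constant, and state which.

False

a5 and not a5 and not not (a5 or not a5) and not a5 and not not (a5 or not a5)
= a5 and not a5 and not not (a5 or not a5)   (idempotence)
= a5 and not a5 and (a5 or not a5)   (double negation)
= a5 and not a5   (complement / identity)
= False   (complement)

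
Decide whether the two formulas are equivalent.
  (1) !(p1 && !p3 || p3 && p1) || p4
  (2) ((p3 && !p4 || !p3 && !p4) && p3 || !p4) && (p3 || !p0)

E1: !(p1 && !p3 || p3 && p1) || p4
    = !p1 || p4   [distribution]
E2: ((p3 && !p4 || !p3 && !p4) && p3 || !p4) && (p3 || !p0)
    = (!p4 && p3 || !p4) && (p3 || !p0)   [distribution]
    = !p4 && (p3 || !p0)   [absorption]
These differ: at p0=1, p1=1, p3=0, p4=1, E1 = 1 but E2 = 0.

No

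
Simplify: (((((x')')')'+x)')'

x

(((((x')')')'+x)')'
= (((x')'+x)')'   [double negation]
= (x')'+x   [double negation]
= x+x   [double negation]
= x   [idempotence]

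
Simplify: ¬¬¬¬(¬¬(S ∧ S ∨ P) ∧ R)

¬¬¬¬(¬¬(S ∧ S ∨ P) ∧ R)
= ¬¬(¬¬(S ∧ S ∨ P) ∧ R)   [double negation]
= ¬¬(¬¬(S ∨ P) ∧ R)   [idempotence]
= ¬¬(S ∨ P) ∧ R   [double negation]
= (S ∨ P) ∧ R   [double negation]

(S ∨ P) ∧ R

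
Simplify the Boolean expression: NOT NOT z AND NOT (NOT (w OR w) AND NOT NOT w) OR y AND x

NOT NOT z AND NOT (NOT (w OR w) AND NOT NOT w) OR y AND x
= NOT NOT z AND (w OR w OR NOT w) OR y AND x
= NOT NOT z AND (w OR NOT w) OR y AND x
= z AND (w OR NOT w) OR y AND x
= z OR y AND x

z OR y AND x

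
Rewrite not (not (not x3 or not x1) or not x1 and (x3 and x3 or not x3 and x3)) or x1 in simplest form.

not (not (not x3 or not x1) or not x1 and (x3 and x3 or not x3 and x3)) or x1
= not (not (not x3 or not x1) or not x1 and x3) or x1   — distribution
= not (x3 and x1 or not x1 and x3) or x1   — De Morgan
= not x3 or x1   — distribution

not x3 or x1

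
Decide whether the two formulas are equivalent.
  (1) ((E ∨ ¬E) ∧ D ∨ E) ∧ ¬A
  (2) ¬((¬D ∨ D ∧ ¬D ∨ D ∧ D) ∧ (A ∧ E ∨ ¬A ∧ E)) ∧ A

E1: ((E ∨ ¬E) ∧ D ∨ E) ∧ ¬A
    = (D ∨ E) ∧ ¬A
E2: ¬((¬D ∨ D ∧ ¬D ∨ D ∧ D) ∧ (A ∧ E ∨ ¬A ∧ E)) ∧ A
    = ¬((¬D ∨ D ∧ ¬D ∨ D ∧ D) ∧ E) ∧ A
    = ¬((¬D ∨ D) ∧ E) ∧ A
    = ¬E ∧ A
These differ: at A=0, D=1, E=0, E1 = 1 but E2 = 0.

No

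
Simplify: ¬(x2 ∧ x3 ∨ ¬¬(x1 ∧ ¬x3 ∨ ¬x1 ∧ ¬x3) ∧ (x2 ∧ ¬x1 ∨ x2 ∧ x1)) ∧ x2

False

¬(x2 ∧ x3 ∨ ¬¬(x1 ∧ ¬x3 ∨ ¬x1 ∧ ¬x3) ∧ (x2 ∧ ¬x1 ∨ x2 ∧ x1)) ∧ x2
= ¬(x2 ∧ x3 ∨ ¬¬¬x3 ∧ (x2 ∧ ¬x1 ∨ x2 ∧ x1)) ∧ x2
= ¬(x2 ∧ x3 ∨ ¬¬¬x3 ∧ x2) ∧ x2
= ¬(x2 ∧ x3 ∨ ¬x3 ∧ x2) ∧ x2
= ¬x2 ∧ x2
= False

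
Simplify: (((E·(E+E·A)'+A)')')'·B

A'·B

(((E·(E+E·A)'+A)')')'·B
= (((E·E'+A)')')'·B
= (E·E'+A)'·B
= A'·B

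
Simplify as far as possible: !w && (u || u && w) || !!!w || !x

!w && (u || u && w) || !!!w || !x
= !w && (u || u && w) || !w || !x   — double negation
= !w && u || !w || !x   — absorption
= !w || !x   — absorption

!w || !x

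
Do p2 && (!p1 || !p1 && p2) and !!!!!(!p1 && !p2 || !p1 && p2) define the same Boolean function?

E1: p2 && (!p1 || !p1 && p2)
    = p2 && !p1   — absorption
E2: !!!!!(!p1 && !p2 || !p1 && p2)
    = !!!(!p1 && !p2 || !p1 && p2)   — double negation
    = !!!!p1   — distribution
    = !!p1   — double negation
    = p1   — double negation
These differ: at p1=1, p2=1, E1 = 0 but E2 = 1.

No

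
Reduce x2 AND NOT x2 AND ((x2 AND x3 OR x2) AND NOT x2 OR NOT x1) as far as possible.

x2 AND NOT x2 AND ((x2 AND x3 OR x2) AND NOT x2 OR NOT x1)
= x2 AND NOT x2 AND (x2 AND NOT x2 OR NOT x1)   [absorption]
= x2 AND NOT x2   [absorption]
= FALSE   [complement]

FALSE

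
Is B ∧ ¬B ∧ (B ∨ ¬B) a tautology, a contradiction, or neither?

contradiction

B ∧ ¬B ∧ (B ∨ ¬B)
= B ∧ ¬B
= False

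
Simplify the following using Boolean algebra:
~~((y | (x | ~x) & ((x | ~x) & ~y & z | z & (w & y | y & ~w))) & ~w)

~~((y | (x | ~x) & ((x | ~x) & ~y & z | z & (w & y | y & ~w))) & ~w)
= ~~((y | (x | ~x) & (~y & z | z & (w & y | y & ~w))) & ~w)
= ~~((y | (x | ~x) & (~y & z | z & y)) & ~w)
= (y | (x | ~x) & (~y & z | z & y)) & ~w
= (y | (x | ~x) & z) & ~w
= (y | z) & ~w

(y | z) & ~w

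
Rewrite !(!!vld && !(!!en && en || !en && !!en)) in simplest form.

!(!!vld && !(!!en && en || !en && !!en))
= !vld || !!en && en || !en && !!en   — De Morgan
= !vld || !!en   — distribution
= !vld || en   — double negation

!vld || en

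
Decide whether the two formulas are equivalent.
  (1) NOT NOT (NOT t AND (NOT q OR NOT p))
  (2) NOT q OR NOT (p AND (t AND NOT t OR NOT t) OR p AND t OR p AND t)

No

E1: NOT NOT (NOT t AND (NOT q OR NOT p))
    = NOT t AND (NOT q OR NOT p)   (double negation)
E2: NOT q OR NOT (p AND (t AND NOT t OR NOT t) OR p AND t OR p AND t)
    = NOT q OR NOT (p AND (t AND NOT t OR NOT t) OR p AND t)   (idempotence)
    = NOT q OR NOT (p AND NOT t OR p AND t)   (complement / identity)
    = NOT q OR NOT p   (distribution)
These differ: at p=0, q=1, t=1, E1 = 0 but E2 = 1.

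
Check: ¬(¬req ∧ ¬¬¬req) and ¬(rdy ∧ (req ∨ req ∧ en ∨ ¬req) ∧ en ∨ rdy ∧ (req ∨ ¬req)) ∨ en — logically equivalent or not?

No

E1: ¬(¬req ∧ ¬¬¬req)
    = ¬(¬req ∧ ¬req)
    = req ∨ req
    = req
E2: ¬(rdy ∧ (req ∨ req ∧ en ∨ ¬req) ∧ en ∨ rdy ∧ (req ∨ ¬req)) ∨ en
    = ¬(rdy ∧ (req ∨ ¬req) ∧ en ∨ rdy ∧ (req ∨ ¬req)) ∨ en
    = ¬(rdy ∧ (req ∨ ¬req)) ∨ en
    = ¬rdy ∨ en
These differ: at en=1, rdy=0, req=0, E1 = 0 but E2 = 1.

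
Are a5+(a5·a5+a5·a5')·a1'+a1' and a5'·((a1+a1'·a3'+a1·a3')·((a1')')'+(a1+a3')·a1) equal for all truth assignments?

E1: a5+(a5·a5+a5·a5')·a1'+a1'
    = a5+a5·a1'+a1'
    = a5+a1'
E2: a5'·((a1+a1'·a3'+a1·a3')·((a1')')'+(a1+a3')·a1)
    = a5'·((a1+a3')·((a1')')'+(a1+a3')·a1)
    = a5'·((a1+a3')·a1'+(a1+a3')·a1)
    = a5'·(a1+a3')
These differ: at a1=0, a3=1, a5=1, E1 = 1 but E2 = 0.

No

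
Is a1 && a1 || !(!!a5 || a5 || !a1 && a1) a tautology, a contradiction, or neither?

neither

a1 && a1 || !(!!a5 || a5 || !a1 && a1)
= a1 || !(!!a5 || a5 || !a1 && a1)   — idempotence
= a1 || !(!!a5 || a5)   — complement / identity
= a1 || !(a5 || a5)   — double negation
= a1 || !a5   — idempotence
This depends on a1, a5, so it is not a constant.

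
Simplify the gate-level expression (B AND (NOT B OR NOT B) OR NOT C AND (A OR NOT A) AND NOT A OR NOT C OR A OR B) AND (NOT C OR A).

NOT C OR A

(B AND (NOT B OR NOT B) OR NOT C AND (A OR NOT A) AND NOT A OR NOT C OR A OR B) AND (NOT C OR A)
= (B AND (NOT B OR NOT B) OR NOT C AND NOT A OR NOT C OR A OR B) AND (NOT C OR A)
= (B AND NOT B OR NOT C AND NOT A OR NOT C OR A OR B) AND (NOT C OR A)
= (NOT C AND NOT A OR NOT C OR A OR B) AND (NOT C OR A)
= (NOT C OR A OR B) AND (NOT C OR A)
= NOT C OR A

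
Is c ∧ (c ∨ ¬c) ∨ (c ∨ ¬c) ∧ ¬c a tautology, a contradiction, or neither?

tautology

c ∧ (c ∨ ¬c) ∨ (c ∨ ¬c) ∧ ¬c
= (c ∨ ¬c) ∧ (c ∨ ¬c)   (distribution)
= c ∨ ¬c   (idempotence)
= True   (complement)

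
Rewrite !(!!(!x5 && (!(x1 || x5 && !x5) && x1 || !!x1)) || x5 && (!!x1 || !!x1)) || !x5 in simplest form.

!x1 || !x5

!(!!(!x5 && (!(x1 || x5 && !x5) && x1 || !!x1)) || x5 && (!!x1 || !!x1)) || !x5
= !(!!(!x5 && (!x1 && x1 || !!x1)) || x5 && (!!x1 || !!x1)) || !x5   (complement / identity)
= !(!x5 && (!x1 && x1 || !!x1) || x5 && (!!x1 || !!x1)) || !x5   (double negation)
= !(!x5 && !!x1 || x5 && (!!x1 || !!x1)) || !x5   (complement / identity)
= !(!x5 && !!x1 || x5 && !!x1) || !x5   (idempotence)
= !!!x1 || !x5   (distribution)
= !x1 || !x5   (double negation)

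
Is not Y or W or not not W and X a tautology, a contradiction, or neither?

not Y or W or not not W and X
= not Y or W or W and X   (double negation)
= not Y or W   (absorption)
This depends on W, Y, so it is not a constant.

neither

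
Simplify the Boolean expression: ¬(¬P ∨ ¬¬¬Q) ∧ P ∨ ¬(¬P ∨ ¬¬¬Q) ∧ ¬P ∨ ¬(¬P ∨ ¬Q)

¬(¬P ∨ ¬¬¬Q) ∧ P ∨ ¬(¬P ∨ ¬¬¬Q) ∧ ¬P ∨ ¬(¬P ∨ ¬Q)
= ¬(¬P ∨ ¬¬¬Q) ∨ ¬(¬P ∨ ¬Q)
= ¬(¬P ∨ ¬Q) ∨ ¬(¬P ∨ ¬Q)
= ¬(¬P ∨ ¬Q)
= P ∧ Q

P ∧ Q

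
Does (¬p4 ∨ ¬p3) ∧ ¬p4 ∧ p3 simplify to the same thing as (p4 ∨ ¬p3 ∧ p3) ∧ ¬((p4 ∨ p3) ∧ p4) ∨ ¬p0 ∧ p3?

E1: (¬p4 ∨ ¬p3) ∧ ¬p4 ∧ p3
    = ¬p4 ∧ p3   (absorption)
E2: (p4 ∨ ¬p3 ∧ p3) ∧ ¬((p4 ∨ p3) ∧ p4) ∨ ¬p0 ∧ p3
    = p4 ∧ ¬((p4 ∨ p3) ∧ p4) ∨ ¬p0 ∧ p3   (complement / identity)
    = p4 ∧ ¬p4 ∨ ¬p0 ∧ p3   (absorption)
    = ¬p0 ∧ p3   (complement / identity)
These differ: at p0=1, p3=1, p4=0, E1 = 1 but E2 = 0.

No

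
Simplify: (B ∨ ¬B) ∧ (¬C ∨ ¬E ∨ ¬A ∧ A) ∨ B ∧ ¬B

¬C ∨ ¬E

(B ∨ ¬B) ∧ (¬C ∨ ¬E ∨ ¬A ∧ A) ∨ B ∧ ¬B
= ¬C ∨ ¬E ∨ ¬A ∧ A ∨ B ∧ ¬B   — complement / identity
= ¬C ∨ ¬E ∨ B ∧ ¬B   — complement / identity
= ¬C ∨ ¬E   — complement / identity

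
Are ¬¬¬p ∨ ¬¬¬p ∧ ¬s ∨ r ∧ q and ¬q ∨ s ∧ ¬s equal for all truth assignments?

E1: ¬¬¬p ∨ ¬¬¬p ∧ ¬s ∨ r ∧ q
    = ¬¬¬p ∨ r ∧ q   — absorption
    = ¬p ∨ r ∧ q   — double negation
E2: ¬q ∨ s ∧ ¬s
    = ¬q   — complement / identity
These differ: at p=1, q=0, r=1, s=1, E1 = 0 but E2 = 1.

No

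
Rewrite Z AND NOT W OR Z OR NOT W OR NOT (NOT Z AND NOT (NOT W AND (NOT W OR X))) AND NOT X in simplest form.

Z OR NOT W

Z AND NOT W OR Z OR NOT W OR NOT (NOT Z AND NOT (NOT W AND (NOT W OR X))) AND NOT X
= Z AND NOT W OR Z OR NOT W OR NOT (NOT Z AND NOT NOT W) AND NOT X   (absorption)
= Z OR NOT W OR NOT (NOT Z AND NOT NOT W) AND NOT X   (absorption)
= Z OR NOT W OR (Z OR NOT W) AND NOT X   (De Morgan)
= Z OR NOT W   (absorption)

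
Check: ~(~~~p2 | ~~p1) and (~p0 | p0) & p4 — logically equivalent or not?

E1: ~(~~~p2 | ~~p1)
    = ~~p2 & ~p1
    = p2 & ~p1
E2: (~p0 | p0) & p4
    = p4
These differ: at p0=0, p1=0, p2=0, p4=1, E1 = 0 but E2 = 1.

No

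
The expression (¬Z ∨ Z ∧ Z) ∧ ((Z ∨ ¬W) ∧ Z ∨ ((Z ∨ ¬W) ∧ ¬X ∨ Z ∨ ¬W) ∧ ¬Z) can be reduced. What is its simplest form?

(¬Z ∨ Z ∧ Z) ∧ ((Z ∨ ¬W) ∧ Z ∨ ((Z ∨ ¬W) ∧ ¬X ∨ Z ∨ ¬W) ∧ ¬Z)
= (¬Z ∨ Z) ∧ ((Z ∨ ¬W) ∧ Z ∨ ((Z ∨ ¬W) ∧ ¬X ∨ Z ∨ ¬W) ∧ ¬Z)
= (¬Z ∨ Z) ∧ ((Z ∨ ¬W) ∧ Z ∨ (Z ∨ ¬W) ∧ ¬Z)
= (Z ∨ ¬W) ∧ Z ∨ (Z ∨ ¬W) ∧ ¬Z
= Z ∨ ¬W

Z ∨ ¬W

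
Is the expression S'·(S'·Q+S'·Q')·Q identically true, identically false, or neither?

neither

S'·(S'·Q+S'·Q')·Q
= S'·S'·Q   — distribution
= S'·Q   — idempotence
This depends on Q, S, so it is not a constant.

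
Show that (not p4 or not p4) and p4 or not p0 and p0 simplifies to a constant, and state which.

(not p4 or not p4) and p4 or not p0 and p0
= (not p4 or not p4) and p4   [complement / identity]
= not p4 and p4   [idempotence]
= False   [complement]

False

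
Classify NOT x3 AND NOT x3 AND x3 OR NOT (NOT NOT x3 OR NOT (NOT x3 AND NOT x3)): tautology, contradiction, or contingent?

NOT x3 AND NOT x3 AND x3 OR NOT (NOT NOT x3 OR NOT (NOT x3 AND NOT x3))
= NOT x3 AND NOT x3 AND x3 OR NOT x3 AND NOT x3 AND NOT x3   (De Morgan)
= NOT x3 AND NOT x3   (distribution)
= NOT x3   (idempotence)
This depends on x3, so it is not a constant.

contingent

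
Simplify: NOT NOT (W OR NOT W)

TRUE

NOT NOT (W OR NOT W)
= W OR NOT W   [double negation]
= TRUE   [complement]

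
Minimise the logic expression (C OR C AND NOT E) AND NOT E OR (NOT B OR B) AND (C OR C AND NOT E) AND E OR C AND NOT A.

(C OR C AND NOT E) AND NOT E OR (NOT B OR B) AND (C OR C AND NOT E) AND E OR C AND NOT A
= (C OR C AND NOT E) AND NOT E OR (C OR C AND NOT E) AND E OR C AND NOT A   [complement / identity]
= C OR C AND NOT E OR C AND NOT A   [distribution]
= C OR C AND NOT A   [absorption]
= C   [absorption]

C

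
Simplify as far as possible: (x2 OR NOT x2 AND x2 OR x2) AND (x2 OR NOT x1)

(x2 OR NOT x2 AND x2 OR x2) AND (x2 OR NOT x1)
= (x2 OR x2) AND (x2 OR NOT x1)   — complement / identity
= x2 AND NOT x1 OR x2   — distribution
= x2   — absorption

x2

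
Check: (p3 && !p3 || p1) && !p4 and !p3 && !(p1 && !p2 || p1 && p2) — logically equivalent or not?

E1: (p3 && !p3 || p1) && !p4
    = p1 && !p4   (complement / identity)
E2: !p3 && !(p1 && !p2 || p1 && p2)
    = !p3 && !p1   (distribution)
These differ: at p1=1, p2=0, p3=1, p4=0, E1 = 1 but E2 = 0.

No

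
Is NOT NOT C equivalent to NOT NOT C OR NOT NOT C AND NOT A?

Yes

E1: NOT NOT C
    = C
E2: NOT NOT C OR NOT NOT C AND NOT A
    = NOT NOT C
    = C
Both reduce to C, so they are equivalent.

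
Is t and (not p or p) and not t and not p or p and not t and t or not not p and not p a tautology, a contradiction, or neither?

contradiction

t and (not p or p) and not t and not p or p and not t and t or not not p and not p
= t and (not p or p) and not t and not p or p and not t and t or p and not p   — double negation
= t and not t and not p or p and not t and t or p and not p   — complement / identity
= (not t and not p or p and not t) and t or p and not p   — distribution
= not t and t or p and not p   — distribution
= not t and t   — complement / identity
= False   — complement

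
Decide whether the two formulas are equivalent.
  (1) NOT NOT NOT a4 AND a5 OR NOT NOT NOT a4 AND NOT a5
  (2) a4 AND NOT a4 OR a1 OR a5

No

E1: NOT NOT NOT a4 AND a5 OR NOT NOT NOT a4 AND NOT a5
    = NOT NOT NOT a4   — distribution
    = NOT a4   — double negation
E2: a4 AND NOT a4 OR a1 OR a5
    = a1 OR a5   — complement / identity
These differ: at a1=1, a4=1, a5=1, E1 = 0 but E2 = 1.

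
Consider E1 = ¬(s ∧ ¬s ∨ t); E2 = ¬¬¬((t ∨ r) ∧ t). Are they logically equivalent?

Yes

E1: ¬(s ∧ ¬s ∨ t)
    = ¬t
E2: ¬¬¬((t ∨ r) ∧ t)
    = ¬¬¬t
    = ¬t
Both reduce to ¬t, so they are equivalent.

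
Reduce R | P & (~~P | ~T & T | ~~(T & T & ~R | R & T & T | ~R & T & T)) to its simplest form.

R | P & (~~P | ~T & T | ~~(T & T & ~R | R & T & T | ~R & T & T))
= R | P & (~~P | ~T & T | T & T & ~R | R & T & T | ~R & T & T)   (double negation)
= R | P & (~~P | ~T & T | T & T & ~R | T & T)   (distribution)
= R | P & (~~P | ~T & T | T & T)   (absorption)
= R | P & (~~P | T)   (distribution)
= R | P & (P | T)   (double negation)
= R | P   (absorption)

R | P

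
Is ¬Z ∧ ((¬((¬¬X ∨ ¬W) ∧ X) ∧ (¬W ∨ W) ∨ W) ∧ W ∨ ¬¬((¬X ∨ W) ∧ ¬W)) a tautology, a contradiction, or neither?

¬Z ∧ ((¬((¬¬X ∨ ¬W) ∧ X) ∧ (¬W ∨ W) ∨ W) ∧ W ∨ ¬¬((¬X ∨ W) ∧ ¬W))
= ¬Z ∧ ((¬((X ∨ ¬W) ∧ X) ∧ (¬W ∨ W) ∨ W) ∧ W ∨ ¬¬((¬X ∨ W) ∧ ¬W))   [double negation]
= ¬Z ∧ ((¬X ∧ (¬W ∨ W) ∨ W) ∧ W ∨ ¬¬((¬X ∨ W) ∧ ¬W))   [absorption]
= ¬Z ∧ ((¬X ∨ W) ∧ W ∨ ¬¬((¬X ∨ W) ∧ ¬W))   [complement / identity]
= ¬Z ∧ ((¬X ∨ W) ∧ W ∨ (¬X ∨ W) ∧ ¬W)   [double negation]
= ¬Z ∧ (¬X ∨ W)   [distribution]
This depends on W, X, Z, so it is not a constant.

neither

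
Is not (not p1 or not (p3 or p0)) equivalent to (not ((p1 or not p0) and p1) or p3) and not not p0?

E1: not (not p1 or not (p3 or p0))
    = p1 and (p3 or p0)   (De Morgan)
E2: (not ((p1 or not p0) and p1) or p3) and not not p0
    = (not p1 or p3) and not not p0   (absorption)
    = (not p1 or p3) and p0   (double negation)
These differ: at p0=1, p1=0, p3=1, E1 = 0 but E2 = 1.

No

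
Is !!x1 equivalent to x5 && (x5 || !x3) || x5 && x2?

E1: !!x1
    = x1   (double negation)
E2: x5 && (x5 || !x3) || x5 && x2
    = x5 || x5 && x2   (absorption)
    = x5   (absorption)
These differ: at x1=1, x2=1, x3=0, x5=0, E1 = 1 but E2 = 0.

No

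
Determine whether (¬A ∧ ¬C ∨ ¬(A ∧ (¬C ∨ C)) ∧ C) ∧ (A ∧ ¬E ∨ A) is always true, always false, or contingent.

always false

(¬A ∧ ¬C ∨ ¬(A ∧ (¬C ∨ C)) ∧ C) ∧ (A ∧ ¬E ∨ A)
= (¬A ∧ ¬C ∨ ¬A ∧ C) ∧ (A ∧ ¬E ∨ A)
= (¬A ∧ ¬C ∨ ¬A ∧ C) ∧ A
= ¬A ∧ A
= False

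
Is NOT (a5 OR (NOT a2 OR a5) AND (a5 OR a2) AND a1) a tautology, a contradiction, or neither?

NOT (a5 OR (NOT a2 OR a5) AND (a5 OR a2) AND a1)
= NOT (a5 OR (a5 OR NOT a2 AND a2) AND a1)   [distribution]
= NOT (a5 OR a5 AND a1)   [complement / identity]
= NOT a5   [absorption]
This depends on a5, so it is not a constant.

neither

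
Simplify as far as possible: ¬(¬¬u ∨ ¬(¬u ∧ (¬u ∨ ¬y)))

¬u

¬(¬¬u ∨ ¬(¬u ∧ (¬u ∨ ¬y)))
= ¬(¬¬u ∨ ¬¬u)   (absorption)
= ¬¬¬u   (idempotence)
= ¬u   (double negation)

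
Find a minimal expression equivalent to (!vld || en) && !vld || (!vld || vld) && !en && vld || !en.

(!vld || en) && !vld || (!vld || vld) && !en && vld || !en
= (!vld || en) && !vld || !en && vld || !en
= (!vld || en) && !vld || !en
= !vld || !en

!vld || !en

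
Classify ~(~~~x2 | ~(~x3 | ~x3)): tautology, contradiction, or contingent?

contingent

~(~~~x2 | ~(~x3 | ~x3))
= ~(~~~x2 | ~~x3)   — idempotence
= ~~x2 & ~x3   — De Morgan
= x2 & ~x3   — double negation
This depends on x2, x3, so it is not a constant.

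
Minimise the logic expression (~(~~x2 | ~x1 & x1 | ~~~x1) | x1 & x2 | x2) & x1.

(~(~~x2 | ~x1 & x1 | ~~~x1) | x1 & x2 | x2) & x1
= (~(~~x2 | ~~~x1) | x1 & x2 | x2) & x1
= (~x2 & ~~x1 | x1 & x2 | x2) & x1
= (~x2 & x1 | x1 & x2 | x2) & x1
= (x1 | x2) & x1
= x1

x1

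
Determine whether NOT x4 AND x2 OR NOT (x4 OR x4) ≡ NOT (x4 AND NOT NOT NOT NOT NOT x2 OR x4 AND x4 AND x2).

E1: NOT x4 AND x2 OR NOT (x4 OR x4)
    = NOT x4 AND x2 OR NOT x4
    = NOT x4
E2: NOT (x4 AND NOT NOT NOT NOT NOT x2 OR x4 AND x4 AND x2)
    = NOT (x4 AND NOT NOT NOT x2 OR x4 AND x4 AND x2)
    = NOT (x4 AND NOT NOT NOT x2 OR x4 AND x2)
    = NOT (x4 AND NOT x2 OR x4 AND x2)
    = NOT x4
Both reduce to NOT x4, so they are equivalent.

Yes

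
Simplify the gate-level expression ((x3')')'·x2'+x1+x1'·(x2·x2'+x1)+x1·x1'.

((x3')')'·x2'+x1+x1'·(x2·x2'+x1)+x1·x1'
= ((x3')')'·x2'+x1+x1'·x1+x1·x1'   — complement / identity
= ((x3')')'·x2'+x1+x1·x1'   — complement / identity
= ((x3')')'·x2'+x1   — complement / identity
= x3'·x2'+x1   — double negation

x3'·x2'+x1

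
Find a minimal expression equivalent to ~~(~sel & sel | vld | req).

vld | req

~~(~sel & sel | vld | req)
= ~~(vld | req)
= vld | req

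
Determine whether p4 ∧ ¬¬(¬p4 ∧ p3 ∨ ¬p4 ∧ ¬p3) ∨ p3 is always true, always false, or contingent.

contingent

p4 ∧ ¬¬(¬p4 ∧ p3 ∨ ¬p4 ∧ ¬p3) ∨ p3
= p4 ∧ ¬¬¬p4 ∨ p3
= p4 ∧ ¬p4 ∨ p3
= p3
This depends on p3, so it is not a constant.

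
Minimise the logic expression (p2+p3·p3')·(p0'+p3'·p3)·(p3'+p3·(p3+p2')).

p2·p0'

(p2+p3·p3')·(p0'+p3'·p3)·(p3'+p3·(p3+p2'))
= p2·(p0'+p3'·p3)·(p3'+p3·(p3+p2'))   — complement / identity
= p2·(p0'+p3'·p3)·(p3'+p3)   — absorption
= p2·p0'·(p3'+p3)   — complement / identity
= p2·p0'   — complement / identity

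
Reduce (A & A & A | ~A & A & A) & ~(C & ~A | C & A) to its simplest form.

A & ~C

(A & A & A | ~A & A & A) & ~(C & ~A | C & A)
= A & A & ~(C & ~A | C & A)   (distribution)
= A & A & ~C   (distribution)
= A & ~C   (idempotence)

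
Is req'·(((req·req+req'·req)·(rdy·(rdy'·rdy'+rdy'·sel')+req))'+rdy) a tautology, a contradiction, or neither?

neither

req'·(((req·req+req'·req)·(rdy·(rdy'·rdy'+rdy'·sel')+req))'+rdy)
= req'·((req·(rdy·(rdy'·rdy'+rdy'·sel')+req))'+rdy)   — distribution
= req'·((req·(rdy·(rdy'+sel')·rdy'+req))'+rdy)   — distribution
= req'·((req·(rdy·rdy'+req))'+rdy)   — absorption
= req'·((req·req)'+rdy)   — complement / identity
= req'·(req'+rdy)   — idempotence
= req'   — absorption
This depends on req, so it is not a constant.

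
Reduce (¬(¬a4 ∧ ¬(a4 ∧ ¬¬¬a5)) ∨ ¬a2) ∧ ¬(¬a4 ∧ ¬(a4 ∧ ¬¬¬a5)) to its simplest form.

a4

(¬(¬a4 ∧ ¬(a4 ∧ ¬¬¬a5)) ∨ ¬a2) ∧ ¬(¬a4 ∧ ¬(a4 ∧ ¬¬¬a5))
= ¬(¬a4 ∧ ¬(a4 ∧ ¬¬¬a5))   [absorption]
= a4 ∨ a4 ∧ ¬¬¬a5   [De Morgan]
= a4 ∨ a4 ∧ ¬a5   [double negation]
= a4   [absorption]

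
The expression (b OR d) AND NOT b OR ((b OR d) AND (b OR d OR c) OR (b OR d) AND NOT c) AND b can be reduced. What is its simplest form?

b OR d

(b OR d) AND NOT b OR ((b OR d) AND (b OR d OR c) OR (b OR d) AND NOT c) AND b
= (b OR d) AND NOT b OR (b OR d OR (b OR d) AND NOT c) AND b   [absorption]
= (b OR d) AND NOT b OR (b OR d) AND b   [absorption]
= b OR d   [distribution]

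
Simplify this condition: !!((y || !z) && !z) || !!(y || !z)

y || !z

!!((y || !z) && !z) || !!(y || !z)
= !!((y || !z) && !z) || y || !z   [double negation]
= (y || !z) && !z || y || !z   [double negation]
= y || !z   [absorption]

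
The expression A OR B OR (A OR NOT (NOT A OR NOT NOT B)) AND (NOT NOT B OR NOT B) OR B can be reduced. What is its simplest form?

A OR B OR (A OR NOT (NOT A OR NOT NOT B)) AND (NOT NOT B OR NOT B) OR B
= A OR B OR (A OR NOT (NOT A OR NOT NOT B)) AND (B OR NOT B) OR B
= A OR B OR (A OR A AND NOT B) AND (B OR NOT B) OR B
= A OR B OR A OR A AND NOT B OR B
= A OR B OR A OR B
= A OR B

A OR B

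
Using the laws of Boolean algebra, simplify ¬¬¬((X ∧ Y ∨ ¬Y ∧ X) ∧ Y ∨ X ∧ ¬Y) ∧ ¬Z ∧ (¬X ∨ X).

¬¬¬((X ∧ Y ∨ ¬Y ∧ X) ∧ Y ∨ X ∧ ¬Y) ∧ ¬Z ∧ (¬X ∨ X)
= ¬¬¬((X ∧ Y ∨ ¬Y ∧ X) ∧ Y ∨ X ∧ ¬Y) ∧ ¬Z
= ¬¬¬(X ∧ Y ∨ X ∧ ¬Y) ∧ ¬Z
= ¬¬¬X ∧ ¬Z
= ¬X ∧ ¬Z

¬X ∧ ¬Z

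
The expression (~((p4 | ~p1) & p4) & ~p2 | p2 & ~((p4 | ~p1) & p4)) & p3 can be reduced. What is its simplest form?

~p4 & p3

(~((p4 | ~p1) & p4) & ~p2 | p2 & ~((p4 | ~p1) & p4)) & p3
= ~((p4 | ~p1) & p4) & p3   — distribution
= ~p4 & p3   — absorption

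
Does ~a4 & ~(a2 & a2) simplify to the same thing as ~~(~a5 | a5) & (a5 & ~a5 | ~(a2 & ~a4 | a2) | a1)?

E1: ~a4 & ~(a2 & a2)
    = ~a4 & ~a2   — idempotence
E2: ~~(~a5 | a5) & (a5 & ~a5 | ~(a2 & ~a4 | a2) | a1)
    = ~~(~a5 | a5) & (~(a2 & ~a4 | a2) | a1)   — complement / identity
    = (~a5 | a5) & (~(a2 & ~a4 | a2) | a1)   — double negation
    = (~a5 | a5) & (~a2 | a1)   — absorption
    = ~a2 | a1   — complement / identity
These differ: at a1=1, a2=0, a4=1, a5=0, E1 = 0 but E2 = 1.

No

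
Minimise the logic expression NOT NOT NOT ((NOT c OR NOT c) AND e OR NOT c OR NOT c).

c

NOT NOT NOT ((NOT c OR NOT c) AND e OR NOT c OR NOT c)
= NOT NOT NOT (NOT c OR NOT c)   — absorption
= NOT NOT (c AND c)   — De Morgan
= c AND c   — double negation
= c   — idempotence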